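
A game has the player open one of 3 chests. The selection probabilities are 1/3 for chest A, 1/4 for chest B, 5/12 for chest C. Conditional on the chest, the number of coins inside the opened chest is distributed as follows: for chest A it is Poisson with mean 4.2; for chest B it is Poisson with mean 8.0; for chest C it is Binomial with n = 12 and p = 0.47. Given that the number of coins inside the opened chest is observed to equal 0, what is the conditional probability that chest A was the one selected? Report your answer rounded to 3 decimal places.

Likelihoods P(X=0 | ·): A: 0.0149956; B: 0.000335463; C: 0.000491259.
Posterior ∝ prior × likelihood. Numerator for A: 0.333333·0.0149956 = 0.00499853.
Normalizing constant: 0.333333·0.0149956 + 0.25·0.000335463 + 0.416667·0.000491259 = 0.00528708.
P(A | observation) = 0.00499853 / 0.00528708 = 0.945422.

0.945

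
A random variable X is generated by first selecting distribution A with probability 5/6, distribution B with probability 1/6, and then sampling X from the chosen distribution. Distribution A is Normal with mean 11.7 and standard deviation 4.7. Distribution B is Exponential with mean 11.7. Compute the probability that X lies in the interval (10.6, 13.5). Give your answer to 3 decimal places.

0.216

Conditional on each component, P(10.6 < X < 13.5): A: 0.241656; B: 0.0887232.
By total probability, P(10.6 < X < 13.5) = 0.833333·0.241656 + 0.166667·0.0887232 = 0.216167.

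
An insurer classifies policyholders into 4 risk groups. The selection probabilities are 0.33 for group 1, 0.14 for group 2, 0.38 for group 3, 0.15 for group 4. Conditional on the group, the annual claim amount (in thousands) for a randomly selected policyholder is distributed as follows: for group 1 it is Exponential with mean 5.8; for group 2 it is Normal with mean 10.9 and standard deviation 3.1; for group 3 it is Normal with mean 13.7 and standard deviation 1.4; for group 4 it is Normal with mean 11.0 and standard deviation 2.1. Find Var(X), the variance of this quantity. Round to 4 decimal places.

Per component, 1: μ=5.8, E[X²]=67.28; 2: μ=10.9, E[X²]=128.42; 3: μ=13.7, E[X²]=189.65; 4: μ=11, E[X²]=125.41.
E[X] = 0.33·5.8 + 0.14·10.9 + 0.38·13.7 + 0.15·11 = 10.296.
E[X²] = 0.33·67.28 + 0.14·128.42 + 0.38·189.65 + 0.15·125.41 = 131.06.
Var(X) = E[X²] − (E[X])² = 131.06 − 106.008 = 25.0521.

25.0521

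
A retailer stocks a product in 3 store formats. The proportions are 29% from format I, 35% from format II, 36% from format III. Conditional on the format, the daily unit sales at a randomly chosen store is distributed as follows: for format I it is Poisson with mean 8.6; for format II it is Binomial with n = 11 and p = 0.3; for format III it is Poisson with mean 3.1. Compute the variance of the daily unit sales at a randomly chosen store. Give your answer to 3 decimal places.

Per component, I: μ=8.6, E[X²]=82.56; II: μ=3.3, E[X²]=13.2; III: μ=3.1, E[X²]=12.71.
E[X] = 0.29·8.6 + 0.35·3.3 + 0.36·3.1 = 4.765.
E[X²] = 0.29·82.56 + 0.35·13.2 + 0.36·12.71 = 33.138.
Var(X) = E[X²] − (E[X])² = 33.138 − 22.7052 = 10.4328.

10.433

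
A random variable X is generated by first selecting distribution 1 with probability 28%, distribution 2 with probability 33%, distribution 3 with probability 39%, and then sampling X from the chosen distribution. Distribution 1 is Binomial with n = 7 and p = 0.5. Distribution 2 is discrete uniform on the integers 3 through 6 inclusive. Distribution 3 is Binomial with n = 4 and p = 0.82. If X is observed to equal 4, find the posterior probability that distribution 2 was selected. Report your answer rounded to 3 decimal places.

0.246

Likelihoods P(X=4 | ·): 1: 0.273438; 2: 0.25; 3: 0.452122.
Posterior ∝ prior × likelihood. Numerator for 2: 0.33·0.25 = 0.0825.
Normalizing constant: 0.28·0.273438 + 0.33·0.25 + 0.39·0.452122 = 0.33539.
P(2 | observation) = 0.0825 / 0.33539 = 0.245982.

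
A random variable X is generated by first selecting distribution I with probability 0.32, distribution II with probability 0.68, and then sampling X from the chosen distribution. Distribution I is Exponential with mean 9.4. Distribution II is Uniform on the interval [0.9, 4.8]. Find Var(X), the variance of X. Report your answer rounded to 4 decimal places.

Per component, I: μ=9.4, E[X²]=176.72; II: μ=2.85, E[X²]=9.39.
E[X] = 0.32·9.4 + 0.68·2.85 = 4.946.
E[X²] = 0.32·176.72 + 0.68·9.39 = 62.9356.
Var(X) = E[X²] − (E[X])² = 62.9356 − 24.4629 = 38.4727.

38.4727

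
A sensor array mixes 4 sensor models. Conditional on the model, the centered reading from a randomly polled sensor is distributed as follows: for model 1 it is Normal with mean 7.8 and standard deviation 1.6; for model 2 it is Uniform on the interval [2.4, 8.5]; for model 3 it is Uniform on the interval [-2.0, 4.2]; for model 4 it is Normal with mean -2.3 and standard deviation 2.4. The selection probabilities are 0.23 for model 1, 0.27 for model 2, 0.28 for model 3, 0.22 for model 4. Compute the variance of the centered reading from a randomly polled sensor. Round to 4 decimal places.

17.6961

Per component, 1: μ=7.8, E[X²]=63.4; 2: μ=5.45, E[X²]=32.8033; 3: μ=1.1, E[X²]=4.41333; 4: μ=-2.3, E[X²]=11.05.
E[X] = 0.23·7.8 + 0.27·5.45 + 0.28·1.1 + 0.22·-2.3 = 3.0675.
E[X²] = 0.23·63.4 + 0.27·32.8033 + 0.28·4.41333 + 0.22·11.05 = 27.1056.
Var(X) = E[X²] − (E[X])² = 27.1056 − 9.40956 = 17.6961.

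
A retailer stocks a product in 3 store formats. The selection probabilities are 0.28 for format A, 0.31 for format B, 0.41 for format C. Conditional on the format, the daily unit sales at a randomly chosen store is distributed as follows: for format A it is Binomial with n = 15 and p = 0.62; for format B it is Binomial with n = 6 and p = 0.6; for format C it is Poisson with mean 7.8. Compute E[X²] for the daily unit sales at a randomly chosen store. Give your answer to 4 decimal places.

57.8131

For each component E[X²] = Var + (mean)², giving A: 90.024; B: 14.4; C: 68.64.
Overall E[X²] = 0.28·90.024 + 0.31·14.4 + 0.41·68.64 = 57.8131.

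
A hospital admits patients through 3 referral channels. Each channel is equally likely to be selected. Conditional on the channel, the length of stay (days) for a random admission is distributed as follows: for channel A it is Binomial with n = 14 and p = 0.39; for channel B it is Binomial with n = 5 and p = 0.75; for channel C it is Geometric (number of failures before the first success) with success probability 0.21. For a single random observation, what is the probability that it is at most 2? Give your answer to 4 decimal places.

Conditional on each channel, P(X ≤ 2): A: 0.0465674; B: 0.103516; C: 0.506961.
By total probability, P(X ≤ 2) = 0.333333·0.0465674 + 0.333333·0.103516 + 0.333333·0.506961 = 0.219015.

0.2190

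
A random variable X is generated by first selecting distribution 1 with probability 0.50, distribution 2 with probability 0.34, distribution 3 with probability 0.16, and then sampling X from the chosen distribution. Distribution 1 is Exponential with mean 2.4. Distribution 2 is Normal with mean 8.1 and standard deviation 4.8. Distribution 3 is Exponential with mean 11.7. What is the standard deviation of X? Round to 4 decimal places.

Per component, 1: μ=2.4, E[X²]=11.52; 2: μ=8.1, E[X²]=88.65; 3: μ=11.7, E[X²]=273.78.
E[X] = 0.5·2.4 + 0.34·8.1 + 0.16·11.7 = 5.826.
E[X²] = 0.5·11.52 + 0.34·88.65 + 0.16·273.78 = 79.7058.
Var(X) = E[X²] − (E[X])² = 79.7058 − 33.9423 = 45.7635.
SD(X) = √45.7635 = 6.76487.

6.7649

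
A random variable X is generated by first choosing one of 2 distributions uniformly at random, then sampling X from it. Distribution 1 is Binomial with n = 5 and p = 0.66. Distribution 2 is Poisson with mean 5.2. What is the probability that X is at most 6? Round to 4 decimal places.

Conditional on each component, P(X ≤ 6): 1: 1; 2: 0.732393.
By total probability, P(X ≤ 6) = 0.5·1 + 0.5·0.732393 = 0.866197.

0.8662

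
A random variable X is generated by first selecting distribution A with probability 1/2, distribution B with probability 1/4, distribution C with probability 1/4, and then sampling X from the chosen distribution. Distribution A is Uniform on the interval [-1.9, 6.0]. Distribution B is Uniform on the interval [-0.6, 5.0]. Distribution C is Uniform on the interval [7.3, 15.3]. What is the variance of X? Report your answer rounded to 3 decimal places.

20.461

Per component, A: μ=2.05, E[X²]=9.40333; B: μ=2.2, E[X²]=7.45333; C: μ=11.3, E[X²]=133.023.
E[X] = 0.5·2.05 + 0.25·2.2 + 0.25·11.3 = 4.4.
E[X²] = 0.5·9.40333 + 0.25·7.45333 + 0.25·133.023 = 39.8208.
Var(X) = E[X²] − (E[X])² = 39.8208 − 19.36 = 20.4608.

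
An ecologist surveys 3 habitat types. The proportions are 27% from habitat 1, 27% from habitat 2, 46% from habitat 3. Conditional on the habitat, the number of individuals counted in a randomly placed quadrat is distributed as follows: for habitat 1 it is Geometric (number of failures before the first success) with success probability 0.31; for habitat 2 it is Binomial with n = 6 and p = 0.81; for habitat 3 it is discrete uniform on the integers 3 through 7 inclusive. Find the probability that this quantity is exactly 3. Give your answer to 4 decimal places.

0.1392

Conditional on each habitat, P(X = 3): 1: 0.101838; 2: 0.0729031; 3: 0.2.
By total probability, P(X = 3) = 0.27·0.101838 + 0.27·0.0729031 + 0.46·0.2 = 0.13918.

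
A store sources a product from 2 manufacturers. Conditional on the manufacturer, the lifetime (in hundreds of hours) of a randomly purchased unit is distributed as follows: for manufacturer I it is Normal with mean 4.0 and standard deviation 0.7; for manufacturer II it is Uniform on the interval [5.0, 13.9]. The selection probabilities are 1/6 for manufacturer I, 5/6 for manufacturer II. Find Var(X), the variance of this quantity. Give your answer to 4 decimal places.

9.7077

Per component, I: μ=4, E[X²]=16.49; II: μ=9.45, E[X²]=95.9033.
E[X] = 0.166667·4 + 0.833333·9.45 = 8.54167.
E[X²] = 0.166667·16.49 + 0.833333·95.9033 = 82.6678.
Var(X) = E[X²] − (E[X])² = 82.6678 − 72.9601 = 9.70771.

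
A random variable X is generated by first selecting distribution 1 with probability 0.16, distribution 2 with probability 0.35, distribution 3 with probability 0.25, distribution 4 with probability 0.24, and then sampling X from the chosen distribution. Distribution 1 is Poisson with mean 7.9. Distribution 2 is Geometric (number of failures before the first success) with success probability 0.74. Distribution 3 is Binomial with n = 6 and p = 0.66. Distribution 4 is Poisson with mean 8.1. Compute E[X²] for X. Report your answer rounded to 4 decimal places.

33.4064

For each component E[X²] = Var + (mean)², giving 1: 70.31; 2: 0.598247; 3: 17.028; 4: 73.71.
Overall E[X²] = 0.16·70.31 + 0.35·0.598247 + 0.25·17.028 + 0.24·73.71 = 33.4064.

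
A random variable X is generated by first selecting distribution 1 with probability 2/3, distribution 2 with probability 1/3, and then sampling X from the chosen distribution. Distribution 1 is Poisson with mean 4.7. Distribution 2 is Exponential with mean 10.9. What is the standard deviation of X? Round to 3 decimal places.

7.161

Per component, 1: μ=4.7, E[X²]=26.79; 2: μ=10.9, E[X²]=237.62.
E[X] = 0.666667·4.7 + 0.333333·10.9 = 6.76667.
E[X²] = 0.666667·26.79 + 0.333333·237.62 = 97.0667.
Var(X) = E[X²] − (E[X])² = 97.0667 − 45.7878 = 51.2789.
SD(X) = √51.2789 = 7.16093.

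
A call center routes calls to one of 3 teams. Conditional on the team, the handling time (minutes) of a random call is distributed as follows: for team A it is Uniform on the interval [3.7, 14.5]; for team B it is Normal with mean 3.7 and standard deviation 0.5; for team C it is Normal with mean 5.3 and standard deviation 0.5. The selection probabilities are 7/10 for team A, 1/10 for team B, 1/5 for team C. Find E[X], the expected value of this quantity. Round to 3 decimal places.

7.800

Component means — A: 9.1; B: 3.7; C: 5.3.
E[X] = 0.7·9.1 + 0.1·3.7 + 0.2·5.3 = 7.8.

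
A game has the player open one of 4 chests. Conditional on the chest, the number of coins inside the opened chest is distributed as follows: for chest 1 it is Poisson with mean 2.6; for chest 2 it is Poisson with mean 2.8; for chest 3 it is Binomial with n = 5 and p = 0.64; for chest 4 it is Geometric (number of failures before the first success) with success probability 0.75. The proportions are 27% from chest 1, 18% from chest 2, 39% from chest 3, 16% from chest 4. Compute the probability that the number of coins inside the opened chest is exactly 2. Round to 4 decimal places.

Conditional on each chest, P(X = 2): 1: 0.251045; 2: 0.238375; 3: 0.191103; 4: 0.046875.
By total probability, P(X = 2) = 0.27·0.251045 + 0.18·0.238375 + 0.39·0.191103 + 0.16·0.046875 = 0.19272.

0.1927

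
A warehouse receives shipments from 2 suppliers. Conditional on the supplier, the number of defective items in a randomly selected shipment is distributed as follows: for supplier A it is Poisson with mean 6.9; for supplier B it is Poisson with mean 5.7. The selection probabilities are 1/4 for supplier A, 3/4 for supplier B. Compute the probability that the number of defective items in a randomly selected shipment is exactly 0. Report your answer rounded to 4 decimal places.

0.0028

Conditional on each supplier, P(X = 0): A: 0.00100779; B: 0.00334597.
By total probability, P(X = 0) = 0.25·0.00100779 + 0.75·0.00334597 = 0.00276142.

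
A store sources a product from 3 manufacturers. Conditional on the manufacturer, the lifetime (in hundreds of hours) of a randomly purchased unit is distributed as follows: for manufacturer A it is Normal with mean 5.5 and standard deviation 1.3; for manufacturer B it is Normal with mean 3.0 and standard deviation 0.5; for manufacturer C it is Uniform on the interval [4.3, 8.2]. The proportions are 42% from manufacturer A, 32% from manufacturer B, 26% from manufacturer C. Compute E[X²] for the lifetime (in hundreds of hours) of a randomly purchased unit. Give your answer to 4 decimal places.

For each component E[X²] = Var + (mean)², giving A: 31.94; B: 9.25; C: 40.33.
Overall E[X²] = 0.42·31.94 + 0.32·9.25 + 0.26·40.33 = 26.8606.

26.8606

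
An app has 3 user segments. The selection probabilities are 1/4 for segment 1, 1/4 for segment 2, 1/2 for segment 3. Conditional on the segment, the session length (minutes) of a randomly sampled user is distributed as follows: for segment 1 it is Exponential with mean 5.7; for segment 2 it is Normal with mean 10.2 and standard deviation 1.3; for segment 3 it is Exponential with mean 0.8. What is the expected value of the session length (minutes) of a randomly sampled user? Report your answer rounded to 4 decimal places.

4.3750

Component means — 1: 5.7; 2: 10.2; 3: 0.8.
E[X] = 0.25·5.7 + 0.25·10.2 + 0.5·0.8 = 4.375.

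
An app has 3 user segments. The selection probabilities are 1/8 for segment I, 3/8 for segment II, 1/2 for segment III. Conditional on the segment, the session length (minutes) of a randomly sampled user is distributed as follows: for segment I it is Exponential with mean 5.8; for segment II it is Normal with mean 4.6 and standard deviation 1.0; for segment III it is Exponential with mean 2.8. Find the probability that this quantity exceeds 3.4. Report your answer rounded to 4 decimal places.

0.5499

Conditional on each segment, P(X > 3.4): I: 0.556434; II: 0.88493; III: 0.296922.
By total probability, P(X > 3.4) = 0.125·0.556434 + 0.375·0.88493 + 0.5·0.296922 = 0.549864.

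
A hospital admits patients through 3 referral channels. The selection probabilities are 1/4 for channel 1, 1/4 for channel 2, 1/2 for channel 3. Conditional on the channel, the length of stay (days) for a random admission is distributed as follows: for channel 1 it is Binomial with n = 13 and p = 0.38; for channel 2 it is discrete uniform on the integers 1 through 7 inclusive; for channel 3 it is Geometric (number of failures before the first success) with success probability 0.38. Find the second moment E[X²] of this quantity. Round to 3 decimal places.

15.344

For each component E[X²] = Var + (mean)², giving 1: 27.4664; 2: 20; 3: 6.95568.
Overall E[X²] = 0.25·27.4664 + 0.25·20 + 0.5·6.95568 = 15.3444.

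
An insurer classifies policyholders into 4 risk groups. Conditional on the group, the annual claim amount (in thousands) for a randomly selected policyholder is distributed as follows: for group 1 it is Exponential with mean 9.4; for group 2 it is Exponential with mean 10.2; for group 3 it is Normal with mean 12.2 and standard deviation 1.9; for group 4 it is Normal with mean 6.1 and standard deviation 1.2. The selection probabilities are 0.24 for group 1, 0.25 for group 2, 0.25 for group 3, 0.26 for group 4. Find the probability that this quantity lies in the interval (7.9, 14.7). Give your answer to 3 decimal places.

Conditional on each group, P(7.9 < X < 14.7): 1: 0.222194; 2: 0.22428; 3: 0.894065; 4: 0.0668072.
By total probability, P(7.9 < X < 14.7) = 0.24·0.222194 + 0.25·0.22428 + 0.25·0.894065 + 0.26·0.0668072 = 0.350283.

0.350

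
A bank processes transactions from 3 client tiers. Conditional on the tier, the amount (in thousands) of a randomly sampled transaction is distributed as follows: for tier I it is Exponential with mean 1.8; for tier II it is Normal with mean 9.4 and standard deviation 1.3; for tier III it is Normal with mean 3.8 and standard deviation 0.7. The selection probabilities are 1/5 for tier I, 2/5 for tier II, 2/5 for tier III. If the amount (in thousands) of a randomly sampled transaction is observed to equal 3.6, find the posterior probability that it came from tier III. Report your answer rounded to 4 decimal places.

0.9357

Likelihoods f(3.6 | ·): I: 0.0751863; II: 1.46076e-05; III: 0.547124.
Posterior ∝ prior × likelihood. Numerator for III: 0.4·0.547124 = 0.21885.
Normalizing constant: 0.2·0.0751863 + 0.4·1.46076e-05 + 0.4·0.547124 = 0.233893.
P(III | observation) = 0.21885 / 0.233893 = 0.935684.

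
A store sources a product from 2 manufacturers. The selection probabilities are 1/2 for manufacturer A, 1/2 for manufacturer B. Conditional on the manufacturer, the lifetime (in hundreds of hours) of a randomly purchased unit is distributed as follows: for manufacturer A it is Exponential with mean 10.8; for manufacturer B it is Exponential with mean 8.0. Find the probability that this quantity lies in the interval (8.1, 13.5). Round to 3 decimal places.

Conditional on each manufacturer, P(8.1 < X < 13.5): A: 0.185862; B: 0.178328.
By total probability, P(8.1 < X < 13.5) = 0.5·0.185862 + 0.5·0.178328 = 0.182095.

0.182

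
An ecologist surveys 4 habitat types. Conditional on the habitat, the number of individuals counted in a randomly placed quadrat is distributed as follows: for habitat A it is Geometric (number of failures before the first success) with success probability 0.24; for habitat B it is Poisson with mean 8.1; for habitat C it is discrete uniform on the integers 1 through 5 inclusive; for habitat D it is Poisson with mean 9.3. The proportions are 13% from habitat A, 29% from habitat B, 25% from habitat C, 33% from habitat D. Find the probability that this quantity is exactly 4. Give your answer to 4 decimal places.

Conditional on each habitat, P(X = 4): A: 0.0800692; B: 0.0544432; C: 0.2; D: 0.0284959.
By total probability, P(X = 4) = 0.13·0.0800692 + 0.29·0.0544432 + 0.25·0.2 + 0.33·0.0284959 = 0.0856012.

0.0856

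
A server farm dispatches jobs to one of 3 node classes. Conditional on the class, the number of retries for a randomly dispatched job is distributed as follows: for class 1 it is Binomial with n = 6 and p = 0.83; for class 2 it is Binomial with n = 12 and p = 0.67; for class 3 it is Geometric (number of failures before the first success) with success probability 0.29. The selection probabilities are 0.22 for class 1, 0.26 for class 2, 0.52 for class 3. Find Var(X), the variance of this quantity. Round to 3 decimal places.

Per component, 1: μ=4.98, E[X²]=25.647; 2: μ=8.04, E[X²]=67.2948; 3: μ=2.44828, E[X²]=14.4364.
E[X] = 0.22·4.98 + 0.26·8.04 + 0.52·2.44828 = 4.4591.
E[X²] = 0.22·25.647 + 0.26·67.2948 + 0.52·14.4364 = 30.6459.
Var(X) = E[X²] − (E[X])² = 30.6459 − 19.8836 = 10.7623.

10.762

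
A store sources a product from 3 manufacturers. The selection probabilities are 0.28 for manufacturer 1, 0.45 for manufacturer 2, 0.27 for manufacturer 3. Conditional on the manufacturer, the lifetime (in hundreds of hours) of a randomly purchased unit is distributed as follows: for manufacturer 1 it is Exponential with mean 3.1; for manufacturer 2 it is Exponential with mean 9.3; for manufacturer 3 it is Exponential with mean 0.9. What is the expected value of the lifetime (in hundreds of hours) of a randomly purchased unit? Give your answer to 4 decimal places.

5.2960

Component means — 1: 3.1; 2: 9.3; 3: 0.9.
E[X] = 0.28·3.1 + 0.45·9.3 + 0.27·0.9 = 5.296.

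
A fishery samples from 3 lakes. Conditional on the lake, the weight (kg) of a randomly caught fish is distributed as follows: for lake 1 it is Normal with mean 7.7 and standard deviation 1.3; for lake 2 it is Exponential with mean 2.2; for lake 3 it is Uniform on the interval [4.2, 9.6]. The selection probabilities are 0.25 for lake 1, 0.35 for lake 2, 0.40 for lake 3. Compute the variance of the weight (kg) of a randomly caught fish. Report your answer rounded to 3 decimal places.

Per component, 1: μ=7.7, E[X²]=60.98; 2: μ=2.2, E[X²]=9.68; 3: μ=6.9, E[X²]=50.04.
E[X] = 0.25·7.7 + 0.35·2.2 + 0.4·6.9 = 5.455.
E[X²] = 0.25·60.98 + 0.35·9.68 + 0.4·50.04 = 38.649.
Var(X) = E[X²] − (E[X])² = 38.649 − 29.757 = 8.89198.

8.892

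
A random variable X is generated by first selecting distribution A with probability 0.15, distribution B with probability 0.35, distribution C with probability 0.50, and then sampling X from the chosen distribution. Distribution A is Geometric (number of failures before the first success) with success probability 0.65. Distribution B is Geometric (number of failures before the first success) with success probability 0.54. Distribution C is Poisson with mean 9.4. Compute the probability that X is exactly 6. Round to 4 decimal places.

Conditional on each component, P(X = 6): A: 0.00119487; B: 0.00511612; C: 0.0792623.
By total probability, P(X = 6) = 0.15·0.00119487 + 0.35·0.00511612 + 0.5·0.0792623 = 0.041601.

0.0416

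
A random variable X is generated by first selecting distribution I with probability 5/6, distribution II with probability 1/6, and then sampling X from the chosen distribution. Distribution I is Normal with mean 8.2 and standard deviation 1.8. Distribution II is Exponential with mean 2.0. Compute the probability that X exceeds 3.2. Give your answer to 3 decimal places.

Conditional on each component, P(X > 3.2): I: 0.997263; II: 0.201897.
By total probability, P(X > 3.2) = 0.833333·0.997263 + 0.166667·0.201897 = 0.864702.

0.865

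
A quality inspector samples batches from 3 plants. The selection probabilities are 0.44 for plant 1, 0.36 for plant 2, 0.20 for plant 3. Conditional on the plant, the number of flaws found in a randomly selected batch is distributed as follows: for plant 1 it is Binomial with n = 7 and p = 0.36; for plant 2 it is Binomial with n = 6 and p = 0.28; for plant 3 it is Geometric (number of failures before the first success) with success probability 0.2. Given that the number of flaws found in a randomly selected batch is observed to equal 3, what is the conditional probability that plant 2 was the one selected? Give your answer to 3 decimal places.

0.295

Likelihoods P(X=3 | ·): 1: 0.273965; 2: 0.163871; 3: 0.1024.
Posterior ∝ prior × likelihood. Numerator for 2: 0.36·0.163871 = 0.0589935.
Normalizing constant: 0.44·0.273965 + 0.36·0.163871 + 0.2·0.1024 = 0.200018.
P(2 | observation) = 0.0589935 / 0.200018 = 0.294941.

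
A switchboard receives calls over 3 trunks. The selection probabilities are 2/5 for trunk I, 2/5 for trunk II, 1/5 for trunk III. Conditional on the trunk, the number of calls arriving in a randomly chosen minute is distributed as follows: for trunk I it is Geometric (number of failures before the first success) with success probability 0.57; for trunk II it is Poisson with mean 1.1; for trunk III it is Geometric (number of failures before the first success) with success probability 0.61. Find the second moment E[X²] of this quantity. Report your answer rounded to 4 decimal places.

For each component E[X²] = Var + (mean)², giving I: 1.89258; II: 2.31; III: 1.45687.
Overall E[X²] = 0.4·1.89258 + 0.4·2.31 + 0.2·1.45687 = 1.97241.

1.9724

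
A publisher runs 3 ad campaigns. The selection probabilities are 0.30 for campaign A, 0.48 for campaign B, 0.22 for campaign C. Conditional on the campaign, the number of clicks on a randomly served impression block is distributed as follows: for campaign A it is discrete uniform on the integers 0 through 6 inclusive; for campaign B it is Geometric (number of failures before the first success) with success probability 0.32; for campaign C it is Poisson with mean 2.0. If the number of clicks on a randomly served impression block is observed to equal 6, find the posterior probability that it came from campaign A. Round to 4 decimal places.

0.7062

Likelihoods P(X=6 | ·): A: 0.142857; B: 0.0316376; C: 0.0120298.
Posterior ∝ prior × likelihood. Numerator for A: 0.3·0.142857 = 0.0428571.
Normalizing constant: 0.3·0.142857 + 0.48·0.0316376 + 0.22·0.0120298 = 0.0606897.
P(A | observation) = 0.0428571 / 0.0606897 = 0.706168.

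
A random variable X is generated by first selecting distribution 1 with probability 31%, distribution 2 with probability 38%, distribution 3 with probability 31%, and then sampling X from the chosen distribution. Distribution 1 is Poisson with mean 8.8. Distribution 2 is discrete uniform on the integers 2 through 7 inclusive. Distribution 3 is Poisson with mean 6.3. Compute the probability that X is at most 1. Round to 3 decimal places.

0.005

Conditional on each component, P(X ≤ 1): 1: 0.00147718; 2: 0; 3: 0.013405.
By total probability, P(X ≤ 1) = 0.31·0.00147718 + 0.38·0 + 0.31·0.013405 = 0.00461348.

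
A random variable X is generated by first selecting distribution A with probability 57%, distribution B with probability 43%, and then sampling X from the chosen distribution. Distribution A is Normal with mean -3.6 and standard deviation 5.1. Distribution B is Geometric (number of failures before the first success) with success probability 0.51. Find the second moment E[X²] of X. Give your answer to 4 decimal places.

23.4199

For each component E[X²] = Var + (mean)², giving A: 38.97; B: 2.807.
Overall E[X²] = 0.57·38.97 + 0.43·2.807 = 23.4199.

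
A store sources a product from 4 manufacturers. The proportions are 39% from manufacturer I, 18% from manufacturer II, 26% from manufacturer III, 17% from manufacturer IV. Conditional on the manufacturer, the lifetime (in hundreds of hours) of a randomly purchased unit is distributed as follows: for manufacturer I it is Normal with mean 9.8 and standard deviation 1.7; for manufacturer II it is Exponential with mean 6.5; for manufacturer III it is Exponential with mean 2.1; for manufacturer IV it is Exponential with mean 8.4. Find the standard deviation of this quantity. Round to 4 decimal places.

Per component, I: μ=9.8, E[X²]=98.93; II: μ=6.5, E[X²]=84.5; III: μ=2.1, E[X²]=8.82; IV: μ=8.4, E[X²]=141.12.
E[X] = 0.39·9.8 + 0.18·6.5 + 0.26·2.1 + 0.17·8.4 = 6.966.
E[X²] = 0.39·98.93 + 0.18·84.5 + 0.26·8.82 + 0.17·141.12 = 80.0763.
Var(X) = E[X²] − (E[X])² = 80.0763 − 48.5252 = 31.5511.
SD(X) = √31.5511 = 5.61704.

5.6170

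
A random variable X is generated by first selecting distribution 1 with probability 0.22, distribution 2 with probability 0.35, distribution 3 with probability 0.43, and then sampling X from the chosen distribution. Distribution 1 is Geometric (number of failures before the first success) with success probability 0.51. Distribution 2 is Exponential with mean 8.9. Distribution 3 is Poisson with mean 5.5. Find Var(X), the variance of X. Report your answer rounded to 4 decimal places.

39.0453

Per component, 1: μ=0.960784, E[X²]=2.807; 2: μ=8.9, E[X²]=158.42; 3: μ=5.5, E[X²]=35.75.
E[X] = 0.22·0.960784 + 0.35·8.9 + 0.43·5.5 = 5.69137.
E[X²] = 0.22·2.807 + 0.35·158.42 + 0.43·35.75 = 71.437.
Var(X) = E[X²] − (E[X])² = 71.437 − 32.3917 = 39.0453.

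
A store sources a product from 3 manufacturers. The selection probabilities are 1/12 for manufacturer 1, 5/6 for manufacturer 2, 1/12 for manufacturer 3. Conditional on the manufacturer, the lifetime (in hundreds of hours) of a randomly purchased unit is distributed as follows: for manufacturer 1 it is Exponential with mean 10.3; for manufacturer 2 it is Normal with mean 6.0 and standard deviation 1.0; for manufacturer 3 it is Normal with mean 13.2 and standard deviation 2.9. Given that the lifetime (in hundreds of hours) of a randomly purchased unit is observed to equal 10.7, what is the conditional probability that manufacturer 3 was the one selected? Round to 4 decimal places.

Likelihoods f(10.7 | ·): 1: 0.034356; 2: 6.36983e-06; 3: 0.0948716.
Posterior ∝ prior × likelihood. Numerator for 3: 0.0833333·0.0948716 = 0.00790597.
Normalizing constant: 0.0833333·0.034356 + 0.833333·6.36983e-06 + 0.0833333·0.0948716 = 0.0107743.
P(3 | observation) = 0.00790597 / 0.0107743 = 0.733782.

0.7338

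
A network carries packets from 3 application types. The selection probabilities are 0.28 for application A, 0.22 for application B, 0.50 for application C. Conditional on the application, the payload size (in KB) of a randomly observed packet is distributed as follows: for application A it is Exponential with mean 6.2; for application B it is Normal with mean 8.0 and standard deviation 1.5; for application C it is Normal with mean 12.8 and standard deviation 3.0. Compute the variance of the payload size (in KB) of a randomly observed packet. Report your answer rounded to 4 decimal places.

24.5906

Per component, A: μ=6.2, E[X²]=76.88; B: μ=8, E[X²]=66.25; C: μ=12.8, E[X²]=172.84.
E[X] = 0.28·6.2 + 0.22·8 + 0.5·12.8 = 9.896.
E[X²] = 0.28·76.88 + 0.22·66.25 + 0.5·172.84 = 122.521.
Var(X) = E[X²] − (E[X])² = 122.521 − 97.9308 = 24.5906.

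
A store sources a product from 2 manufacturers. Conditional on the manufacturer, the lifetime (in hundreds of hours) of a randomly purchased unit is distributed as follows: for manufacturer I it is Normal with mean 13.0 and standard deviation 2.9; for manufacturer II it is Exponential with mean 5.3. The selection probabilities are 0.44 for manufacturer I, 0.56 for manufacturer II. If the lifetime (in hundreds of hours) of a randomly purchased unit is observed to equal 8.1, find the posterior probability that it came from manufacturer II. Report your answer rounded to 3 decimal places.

Likelihoods f(8.1 | ·): I: 0.0330043; II: 0.0409252.
Posterior ∝ prior × likelihood. Numerator for II: 0.56·0.0409252 = 0.0229181.
Normalizing constant: 0.44·0.0330043 + 0.56·0.0409252 = 0.03744.
P(II | observation) = 0.0229181 / 0.03744 = 0.612129.

0.612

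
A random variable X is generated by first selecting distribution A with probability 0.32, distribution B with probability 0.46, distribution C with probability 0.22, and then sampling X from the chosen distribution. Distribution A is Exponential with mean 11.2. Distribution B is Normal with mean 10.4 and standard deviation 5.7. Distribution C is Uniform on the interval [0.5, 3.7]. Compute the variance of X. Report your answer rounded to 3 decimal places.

68.170

Per component, A: μ=11.2, E[X²]=250.88; B: μ=10.4, E[X²]=140.65; C: μ=2.1, E[X²]=5.26333.
E[X] = 0.32·11.2 + 0.46·10.4 + 0.22·2.1 = 8.83.
E[X²] = 0.32·250.88 + 0.46·140.65 + 0.22·5.26333 = 146.139.
Var(X) = E[X²] − (E[X])² = 146.139 − 77.9689 = 68.1696.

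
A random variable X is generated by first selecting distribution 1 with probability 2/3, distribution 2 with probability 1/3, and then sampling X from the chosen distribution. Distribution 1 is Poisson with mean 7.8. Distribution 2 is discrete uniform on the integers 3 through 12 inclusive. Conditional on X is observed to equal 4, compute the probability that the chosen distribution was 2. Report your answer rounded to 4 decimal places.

Likelihoods P(X=4 | ·): 1: 0.0631932; 2: 0.1.
Posterior ∝ prior × likelihood. Numerator for 2: 0.333333·0.1 = 0.0333333.
Normalizing constant: 0.666667·0.0631932 + 0.333333·0.1 = 0.0754621.
P(2 | observation) = 0.0333333 / 0.0754621 = 0.441723.

0.4417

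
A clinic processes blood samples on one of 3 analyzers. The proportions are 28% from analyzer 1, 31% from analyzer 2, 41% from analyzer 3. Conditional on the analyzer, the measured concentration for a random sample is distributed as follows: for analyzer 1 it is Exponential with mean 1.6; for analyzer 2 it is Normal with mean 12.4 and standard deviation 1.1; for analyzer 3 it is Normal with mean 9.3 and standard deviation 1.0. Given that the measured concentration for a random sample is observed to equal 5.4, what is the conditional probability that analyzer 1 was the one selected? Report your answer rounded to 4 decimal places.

0.9866

Likelihoods f(5.4 | ·): 1: 0.0213863; 2: 5.8338e-10; 3: 0.000198655.
Posterior ∝ prior × likelihood. Numerator for 1: 0.28·0.0213863 = 0.00598817.
Normalizing constant: 0.28·0.0213863 + 0.31·5.8338e-10 + 0.41·0.000198655 = 0.00606962.
P(1 | observation) = 0.00598817 / 0.00606962 = 0.986581.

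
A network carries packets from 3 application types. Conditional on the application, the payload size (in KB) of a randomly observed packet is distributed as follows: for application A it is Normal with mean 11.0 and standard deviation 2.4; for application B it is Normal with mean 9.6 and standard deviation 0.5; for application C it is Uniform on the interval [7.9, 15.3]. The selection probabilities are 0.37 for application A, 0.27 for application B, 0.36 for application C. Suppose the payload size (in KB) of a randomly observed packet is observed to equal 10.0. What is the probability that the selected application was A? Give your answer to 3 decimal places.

0.216

Likelihoods f(10.0 | ·): A: 0.152405; B: 0.579383; C: 0.135135.
Posterior ∝ prior × likelihood. Numerator for A: 0.37·0.152405 = 0.0563899.
Normalizing constant: 0.37·0.152405 + 0.27·0.579383 + 0.36·0.135135 = 0.261472.
P(A | observation) = 0.0563899 / 0.261472 = 0.215663.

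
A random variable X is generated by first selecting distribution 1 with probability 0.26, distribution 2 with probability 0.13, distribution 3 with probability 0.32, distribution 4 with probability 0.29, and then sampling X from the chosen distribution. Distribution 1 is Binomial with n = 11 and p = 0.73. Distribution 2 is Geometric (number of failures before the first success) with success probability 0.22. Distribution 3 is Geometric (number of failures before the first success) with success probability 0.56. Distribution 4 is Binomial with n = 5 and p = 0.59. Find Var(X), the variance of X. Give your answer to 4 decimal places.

Per component, 1: μ=8.03, E[X²]=66.649; 2: μ=3.54545, E[X²]=28.686; 3: μ=0.785714, E[X²]=2.02041; 4: μ=2.95, E[X²]=9.912.
E[X] = 0.26·8.03 + 0.13·3.54545 + 0.32·0.785714 + 0.29·2.95 = 3.65564.
E[X²] = 0.26·66.649 + 0.13·28.686 + 0.32·2.02041 + 0.29·9.912 = 24.5789.
Var(X) = E[X²] − (E[X])² = 24.5789 − 13.3637 = 11.2152.

11.2152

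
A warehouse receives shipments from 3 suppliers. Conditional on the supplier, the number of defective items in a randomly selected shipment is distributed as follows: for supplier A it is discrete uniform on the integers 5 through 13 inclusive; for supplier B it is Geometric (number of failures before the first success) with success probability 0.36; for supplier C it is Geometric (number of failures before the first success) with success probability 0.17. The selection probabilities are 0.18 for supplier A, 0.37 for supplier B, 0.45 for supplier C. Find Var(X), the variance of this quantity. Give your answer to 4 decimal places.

22.4031

Per component, A: μ=9, E[X²]=87.6667; B: μ=1.77778, E[X²]=8.09877; C: μ=4.88235, E[X²]=52.5571.
E[X] = 0.18·9 + 0.37·1.77778 + 0.45·4.88235 = 4.47484.
E[X²] = 0.18·87.6667 + 0.37·8.09877 + 0.45·52.5571 = 42.4272.
Var(X) = E[X²] − (E[X])² = 42.4272 − 20.0242 = 22.4031.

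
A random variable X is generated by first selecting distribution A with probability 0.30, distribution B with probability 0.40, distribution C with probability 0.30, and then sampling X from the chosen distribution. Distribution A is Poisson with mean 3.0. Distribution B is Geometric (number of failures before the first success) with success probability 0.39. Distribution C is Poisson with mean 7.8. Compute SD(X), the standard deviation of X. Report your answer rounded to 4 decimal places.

3.4397

Per component, A: μ=3, E[X²]=12; B: μ=1.5641, E[X²]=6.45694; C: μ=7.8, E[X²]=68.64.
E[X] = 0.3·3 + 0.4·1.5641 + 0.3·7.8 = 3.86564.
E[X²] = 0.3·12 + 0.4·6.45694 + 0.3·68.64 = 26.7748.
Var(X) = E[X²] − (E[X])² = 26.7748 − 14.9432 = 11.8316.
SD(X) = √11.8316 = 3.43971.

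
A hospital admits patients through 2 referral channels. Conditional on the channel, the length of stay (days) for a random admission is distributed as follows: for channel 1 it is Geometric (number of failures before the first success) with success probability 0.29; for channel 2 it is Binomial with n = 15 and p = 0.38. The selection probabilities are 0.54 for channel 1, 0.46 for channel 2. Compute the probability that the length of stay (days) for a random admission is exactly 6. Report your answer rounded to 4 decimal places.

Conditional on each channel, P(X = 6): 1: 0.0371491; 2: 0.204.
By total probability, P(X = 6) = 0.54·0.0371491 + 0.46·0.204 = 0.113901.

0.1139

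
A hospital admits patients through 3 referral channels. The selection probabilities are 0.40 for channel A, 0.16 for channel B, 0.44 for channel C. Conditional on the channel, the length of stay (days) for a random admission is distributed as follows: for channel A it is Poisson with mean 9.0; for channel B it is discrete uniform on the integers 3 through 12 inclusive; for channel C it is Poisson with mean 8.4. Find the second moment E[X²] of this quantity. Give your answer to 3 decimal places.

81.062

For each component E[X²] = Var + (mean)², giving A: 90; B: 64.5; C: 78.96.
Overall E[X²] = 0.4·90 + 0.16·64.5 + 0.44·78.96 = 81.0624.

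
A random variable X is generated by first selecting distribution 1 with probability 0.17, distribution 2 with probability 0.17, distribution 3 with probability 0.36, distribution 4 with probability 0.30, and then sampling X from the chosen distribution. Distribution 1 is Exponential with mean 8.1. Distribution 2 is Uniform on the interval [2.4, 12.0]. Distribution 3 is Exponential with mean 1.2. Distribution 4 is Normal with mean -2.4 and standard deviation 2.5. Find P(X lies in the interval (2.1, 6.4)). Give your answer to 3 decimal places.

0.196

Conditional on each component, P(2.1 < X < 6.4): 1: 0.317834; 2: 0.416667; 3: 0.168946; 4: 0.0357145.
By total probability, P(2.1 < X < 6.4) = 0.17·0.317834 + 0.17·0.416667 + 0.36·0.168946 + 0.3·0.0357145 = 0.1964.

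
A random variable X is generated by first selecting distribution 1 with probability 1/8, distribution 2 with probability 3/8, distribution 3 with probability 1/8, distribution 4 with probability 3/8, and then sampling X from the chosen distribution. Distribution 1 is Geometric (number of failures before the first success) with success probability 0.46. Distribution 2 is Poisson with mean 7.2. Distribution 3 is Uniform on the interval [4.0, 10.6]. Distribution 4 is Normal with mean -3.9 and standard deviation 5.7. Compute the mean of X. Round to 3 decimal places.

2.297

Component means — 1: 1.17391; 2: 7.2; 3: 7.3; 4: -3.9.
E[X] = 0.125·1.17391 + 0.375·7.2 + 0.125·7.3 + 0.375·-3.9 = 2.29674.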